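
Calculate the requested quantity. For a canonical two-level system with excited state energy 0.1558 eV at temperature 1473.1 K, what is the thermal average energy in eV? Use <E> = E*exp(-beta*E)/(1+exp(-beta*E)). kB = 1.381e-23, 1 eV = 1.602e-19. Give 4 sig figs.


Step 1: beta*E = 0.1558*1.602e-19/(1.381e-23*1473.1) = 1.227
Step 2: exp(-beta*E) = 0.2932
Step 3: <E> = 0.1558*0.2932/(1+0.2932) = 0.03532 eV

0.03532


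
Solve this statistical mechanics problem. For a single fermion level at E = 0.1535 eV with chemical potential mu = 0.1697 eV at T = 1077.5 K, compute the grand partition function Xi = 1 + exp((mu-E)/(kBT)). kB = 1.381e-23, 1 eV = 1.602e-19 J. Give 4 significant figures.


Step 1: (mu - E) = 0.1697 - 0.1535 = 0.0162 eV
Step 2: x = (mu-E)*eV/(kB*T) = 0.0162*1.602e-19/(1.381e-23*1077.5) = 0.1744
Step 3: exp(x) = 1.191
Step 4: Xi = 1 + 1.191 = 2.191

2.191


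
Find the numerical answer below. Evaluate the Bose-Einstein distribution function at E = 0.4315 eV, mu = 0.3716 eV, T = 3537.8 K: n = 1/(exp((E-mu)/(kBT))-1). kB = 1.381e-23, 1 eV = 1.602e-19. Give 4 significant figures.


Step 1: (E - mu) = 0.0599 eV
Step 2: x = (E-mu)*eV/(kB*T) = 0.0599*1.602e-19/(1.381e-23*3537.8) = 0.1964
Step 3: exp(x) = 1.217
Step 4: n = 1/(exp(x)-1) = 4.608

4.608


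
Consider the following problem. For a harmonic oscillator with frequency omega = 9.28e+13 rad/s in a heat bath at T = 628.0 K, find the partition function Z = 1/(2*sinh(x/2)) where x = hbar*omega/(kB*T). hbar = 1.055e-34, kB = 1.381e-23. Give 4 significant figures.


Step 1: Compute x = hbar*omega/(kB*T) = 1.055e-34*9.28e+13/(1.381e-23*628.0) = 1.129
Step 2: x/2 = 0.5644
Step 3: sinh(x/2) = 0.5949
Step 4: Z = 1/(2*0.5949) = 0.8405

0.8405


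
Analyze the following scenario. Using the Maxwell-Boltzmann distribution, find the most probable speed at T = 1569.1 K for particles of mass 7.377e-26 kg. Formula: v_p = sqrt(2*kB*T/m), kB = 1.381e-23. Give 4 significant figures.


Step 1: Numerator = 2*kB*T = 2*1.381e-23*1569.1 = 4.334e-20
Step 2: Ratio = 4.334e-20 / 7.377e-26 = 5.875e+05
Step 3: v_p = sqrt(5.875e+05) = 766.5 m/s

766.5


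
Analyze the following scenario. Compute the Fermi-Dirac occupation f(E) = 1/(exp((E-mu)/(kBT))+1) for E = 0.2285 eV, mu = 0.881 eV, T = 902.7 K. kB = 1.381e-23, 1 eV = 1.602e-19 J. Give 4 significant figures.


Step 1: (E - mu) = 0.2285 - 0.881 = -0.6525 eV
Step 2: Convert: (E-mu)*eV = -1.045e-19 J
Step 3: x = (E-mu)*eV/(kB*T) = -8.385
Step 4: f = 1/(exp(-8.385)+1) = 0.9998

0.9998


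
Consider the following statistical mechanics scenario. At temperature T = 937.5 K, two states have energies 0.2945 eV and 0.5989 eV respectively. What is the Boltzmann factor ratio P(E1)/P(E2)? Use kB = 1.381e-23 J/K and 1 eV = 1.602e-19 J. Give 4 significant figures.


Step 1: Compute energy difference dE = E1 - E2 = 0.2945 - 0.5989 = -0.3044 eV
Step 2: Convert to Joules: dE_J = -0.3044 * 1.602e-19 = -4.876e-20 J
Step 3: Compute exponent = -dE_J / (kB * T) = -(-4.876e-20) / (1.381e-23 * 937.5) = 3.767
Step 4: P(E1)/P(E2) = exp(3.767) = 43.23

43.23


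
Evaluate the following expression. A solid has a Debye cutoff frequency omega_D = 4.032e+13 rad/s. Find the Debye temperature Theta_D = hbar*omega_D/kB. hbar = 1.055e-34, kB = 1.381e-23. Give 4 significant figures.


Step 1: hbar*omega_D = 1.055e-34 * 4.032e+13 = 4.254e-21 J
Step 2: Theta_D = 4.254e-21 / 1.381e-23
Step 3: Theta_D = 308 K

308


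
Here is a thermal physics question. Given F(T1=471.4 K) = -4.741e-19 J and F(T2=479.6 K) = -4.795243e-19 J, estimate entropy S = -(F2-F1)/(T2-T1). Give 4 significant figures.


Step 1: dF = F2 - F1 = -4.795243e-19 - (-4.741e-19) = -5.4243e-21 J
Step 2: dT = T2 - T1 = 479.6 - 471.4 = 8.2 K
Step 3: S = -dF/dT = -(-5.4243e-21)/8.2 = 6.615e-22 J/K

6.615e-22


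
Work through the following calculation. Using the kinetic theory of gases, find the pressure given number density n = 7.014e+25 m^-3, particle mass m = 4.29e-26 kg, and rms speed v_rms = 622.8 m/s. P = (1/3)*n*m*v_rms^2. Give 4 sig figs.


Step 1: v_rms^2 = 622.8^2 = 3.879e+05
Step 2: n*m = 7.014e+25*4.29e-26 = 3.009
Step 3: P = (1/3)*3.009*3.879e+05 = 3.89e+05 Pa

3.89e+05


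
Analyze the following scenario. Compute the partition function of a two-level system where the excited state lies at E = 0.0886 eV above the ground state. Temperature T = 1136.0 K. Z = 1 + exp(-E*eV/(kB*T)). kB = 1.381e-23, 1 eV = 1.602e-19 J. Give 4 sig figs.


Step 1: Compute beta*E = E*eV/(kB*T) = 0.0886*1.602e-19/(1.381e-23*1136.0) = 0.9047
Step 2: exp(-beta*E) = exp(-0.9047) = 0.4046
Step 3: Z = 1 + 0.4046 = 1.405

1.405


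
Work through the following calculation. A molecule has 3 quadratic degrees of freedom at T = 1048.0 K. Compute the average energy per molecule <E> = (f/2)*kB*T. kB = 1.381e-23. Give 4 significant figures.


Step 1: f/2 = 3/2 = 1.5
Step 2: kB*T = 1.381e-23 * 1048.0 = 1.447e-20
Step 3: <E> = 1.5 * 1.447e-20 = 2.171e-20 J

2.171e-20


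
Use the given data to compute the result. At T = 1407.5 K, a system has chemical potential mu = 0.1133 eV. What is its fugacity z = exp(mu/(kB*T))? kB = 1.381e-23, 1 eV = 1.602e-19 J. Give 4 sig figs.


Step 1: Convert mu to Joules: 0.1133*1.602e-19 = 1.815e-20 J
Step 2: kB*T = 1.381e-23*1407.5 = 1.944e-20 J
Step 3: mu/(kB*T) = 0.9338
Step 4: z = exp(0.9338) = 2.544

2.544


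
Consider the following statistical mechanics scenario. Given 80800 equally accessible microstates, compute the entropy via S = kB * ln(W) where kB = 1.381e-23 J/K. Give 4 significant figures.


Step 1: ln(W) = ln(80800) = 11.3
Step 2: S = kB * ln(W) = 1.381e-23 * 11.3
Step 3: S = 1.56e-22 J/K

1.56e-22


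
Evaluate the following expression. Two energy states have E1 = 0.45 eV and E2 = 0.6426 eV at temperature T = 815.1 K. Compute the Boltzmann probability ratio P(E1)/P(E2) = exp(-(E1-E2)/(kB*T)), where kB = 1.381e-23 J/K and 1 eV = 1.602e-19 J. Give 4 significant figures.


Step 1: Compute energy difference dE = E1 - E2 = 0.45 - 0.6426 = -0.1926 eV
Step 2: Convert to Joules: dE_J = -0.1926 * 1.602e-19 = -3.085e-20 J
Step 3: Compute exponent = -dE_J / (kB * T) = -(-3.085e-20) / (1.381e-23 * 815.1) = 2.741
Step 4: P(E1)/P(E2) = exp(2.741) = 15.5

15.5


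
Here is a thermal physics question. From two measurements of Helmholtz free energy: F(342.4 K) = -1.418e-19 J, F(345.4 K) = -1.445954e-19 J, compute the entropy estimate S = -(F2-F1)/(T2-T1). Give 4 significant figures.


Step 1: dF = F2 - F1 = -1.445954e-19 - (-1.418e-19) = -2.7954e-21 J
Step 2: dT = T2 - T1 = 345.4 - 342.4 = 3 K
Step 3: S = -dF/dT = -(-2.7954e-21)/3 = 9.318e-22 J/K

9.318e-22


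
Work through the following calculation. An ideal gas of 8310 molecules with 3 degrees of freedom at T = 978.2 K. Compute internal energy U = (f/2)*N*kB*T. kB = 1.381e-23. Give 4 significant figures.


Step 1: f/2 = 3/2 = 1.5
Step 2: N*kB*T = 8310*1.381e-23*978.2 = 1.123e-16
Step 3: U = 1.5 * 1.123e-16 = 1.684e-16 J

1.684e-16


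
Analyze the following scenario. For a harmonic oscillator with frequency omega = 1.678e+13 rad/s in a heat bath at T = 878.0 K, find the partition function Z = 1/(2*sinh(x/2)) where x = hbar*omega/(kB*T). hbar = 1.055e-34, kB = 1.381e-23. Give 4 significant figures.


Step 1: Compute x = hbar*omega/(kB*T) = 1.055e-34*1.678e+13/(1.381e-23*878.0) = 0.146
Step 2: x/2 = 0.073
Step 3: sinh(x/2) = 0.07307
Step 4: Z = 1/(2*0.07307) = 6.843

6.843


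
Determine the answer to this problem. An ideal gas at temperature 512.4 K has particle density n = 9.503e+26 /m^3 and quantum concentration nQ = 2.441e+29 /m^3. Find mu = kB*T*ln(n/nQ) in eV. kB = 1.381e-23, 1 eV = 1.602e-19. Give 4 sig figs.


Step 1: n/nQ = 9.503e+26/2.441e+29 = 0.003893
Step 2: ln(n/nQ) = -5.549
Step 3: mu = kB*T*ln(n/nQ) = 7.076e-21*-5.549 = -3.926e-20 J
Step 4: Convert to eV: -3.926e-20/1.602e-19 = -0.2451 eV

-0.2451


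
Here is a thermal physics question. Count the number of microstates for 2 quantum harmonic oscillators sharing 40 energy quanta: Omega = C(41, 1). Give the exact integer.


Step 1: Use binomial coefficient C(41, 1)
Step 2: Numerator = 41! / 40!
Step 3: Denominator = 1!
Step 4: Omega = 41

41


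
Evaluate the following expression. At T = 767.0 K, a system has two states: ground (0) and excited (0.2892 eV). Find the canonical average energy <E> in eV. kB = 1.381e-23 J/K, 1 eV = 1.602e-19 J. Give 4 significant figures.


Step 1: beta*E = 0.2892*1.602e-19/(1.381e-23*767.0) = 4.374
Step 2: exp(-beta*E) = 0.0126
Step 3: <E> = 0.2892*0.0126/(1+0.0126) = 0.003599 eV

0.003599


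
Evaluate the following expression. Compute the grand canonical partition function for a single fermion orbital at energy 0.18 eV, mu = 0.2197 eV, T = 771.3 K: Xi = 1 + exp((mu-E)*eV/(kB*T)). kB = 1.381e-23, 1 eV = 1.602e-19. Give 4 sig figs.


Step 1: (mu - E) = 0.2197 - 0.18 = 0.0397 eV
Step 2: x = (mu-E)*eV/(kB*T) = 0.0397*1.602e-19/(1.381e-23*771.3) = 0.5971
Step 3: exp(x) = 1.817
Step 4: Xi = 1 + 1.817 = 2.817

2.817


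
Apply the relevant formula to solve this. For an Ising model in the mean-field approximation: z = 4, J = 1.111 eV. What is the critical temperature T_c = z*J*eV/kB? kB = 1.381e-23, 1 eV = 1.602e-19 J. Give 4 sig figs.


Step 1: z*J = 4*1.111 = 4.444 eV
Step 2: Convert to Joules: 4.444*1.602e-19 = 7.119e-19 J
Step 3: T_c = 7.119e-19 / 1.381e-23 = 5.155e+04 K

5.155e+04


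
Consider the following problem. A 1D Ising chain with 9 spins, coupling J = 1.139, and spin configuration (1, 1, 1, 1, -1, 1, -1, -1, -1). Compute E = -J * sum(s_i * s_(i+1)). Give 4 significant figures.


Step 1: Nearest-neighbor products: 1, 1, 1, -1, -1, -1, 1, 1
Step 2: Sum of products = 2
Step 3: E = -1.139 * 2 = -2.278

-2.278


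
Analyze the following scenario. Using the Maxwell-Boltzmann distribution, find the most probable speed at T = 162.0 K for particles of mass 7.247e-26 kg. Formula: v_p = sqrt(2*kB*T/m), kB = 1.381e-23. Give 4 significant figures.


Step 1: Numerator = 2*kB*T = 2*1.381e-23*162.0 = 4.474e-21
Step 2: Ratio = 4.474e-21 / 7.247e-26 = 6.174e+04
Step 3: v_p = sqrt(6.174e+04) = 248.5 m/s

248.5


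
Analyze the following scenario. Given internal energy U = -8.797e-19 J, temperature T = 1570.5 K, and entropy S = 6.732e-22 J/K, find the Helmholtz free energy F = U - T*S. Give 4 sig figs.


Step 1: T*S = 1570.5 * 6.732e-22 = 1.057e-18 J
Step 2: F = U - T*S = -8.797e-19 - 1.057e-18
Step 3: F = -1.937e-18 J

-1.937e-18


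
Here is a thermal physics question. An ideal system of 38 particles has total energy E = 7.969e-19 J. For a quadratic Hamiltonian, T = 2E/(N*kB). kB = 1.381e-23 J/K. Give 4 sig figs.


Step 1: Numerator = 2*E = 2*7.969e-19 = 1.594e-18 J
Step 2: Denominator = N*kB = 38*1.381e-23 = 5.248e-22
Step 3: T = 1.594e-18 / 5.248e-22 = 3037 K

3037


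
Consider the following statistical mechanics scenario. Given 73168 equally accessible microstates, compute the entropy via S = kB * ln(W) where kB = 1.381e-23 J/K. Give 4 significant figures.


Step 1: ln(W) = ln(73168) = 11.2
Step 2: S = kB * ln(W) = 1.381e-23 * 11.2
Step 3: S = 1.547e-22 J/K

1.547e-22


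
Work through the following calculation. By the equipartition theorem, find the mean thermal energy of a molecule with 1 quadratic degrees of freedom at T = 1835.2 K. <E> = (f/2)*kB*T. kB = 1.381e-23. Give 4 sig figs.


Step 1: f/2 = 1/2 = 0.5
Step 2: kB*T = 1.381e-23 * 1835.2 = 2.534e-20
Step 3: <E> = 0.5 * 2.534e-20 = 1.267e-20 J

1.267e-20


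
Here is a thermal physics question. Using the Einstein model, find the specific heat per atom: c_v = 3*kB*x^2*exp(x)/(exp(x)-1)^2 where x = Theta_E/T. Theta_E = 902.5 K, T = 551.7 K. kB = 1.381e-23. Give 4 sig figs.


Step 1: x = Theta_E/T = 902.5/551.7 = 1.636
Step 2: x^2 = 2.676
Step 3: exp(x) = 5.134
Step 4: c_v = 3*1.381e-23*2.676*5.134/(5.134-1)^2 = 3.331e-23

3.331e-23


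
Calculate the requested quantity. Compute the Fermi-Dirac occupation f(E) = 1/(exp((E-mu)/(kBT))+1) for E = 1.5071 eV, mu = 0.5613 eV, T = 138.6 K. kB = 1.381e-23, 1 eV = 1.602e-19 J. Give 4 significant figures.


Step 1: (E - mu) = 1.5071 - 0.5613 = 0.9458 eV
Step 2: Convert: (E-mu)*eV = 1.515e-19 J
Step 3: x = (E-mu)*eV/(kB*T) = 79.16
Step 4: f = 1/(exp(79.16)+1) = 4.181e-35

4.181e-35


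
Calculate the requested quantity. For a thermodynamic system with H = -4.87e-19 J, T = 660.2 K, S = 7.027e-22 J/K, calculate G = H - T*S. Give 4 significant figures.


Step 1: T*S = 660.2 * 7.027e-22 = 4.639e-19 J
Step 2: G = H - T*S = -4.87e-19 - 4.639e-19
Step 3: G = -9.509e-19 J

-9.509e-19


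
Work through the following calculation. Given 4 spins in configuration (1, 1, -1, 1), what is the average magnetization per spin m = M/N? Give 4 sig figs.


Step 1: Count up spins (+1): 3, down spins (-1): 1
Step 2: Total magnetization M = 3 - 1 = 2
Step 3: m = M/N = 2/4 = 0.5

0.5


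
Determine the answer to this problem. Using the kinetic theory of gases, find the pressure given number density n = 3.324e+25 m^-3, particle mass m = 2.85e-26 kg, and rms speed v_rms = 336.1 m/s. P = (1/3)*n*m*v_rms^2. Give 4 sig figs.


Step 1: v_rms^2 = 336.1^2 = 1.13e+05
Step 2: n*m = 3.324e+25*2.85e-26 = 0.9473
Step 3: P = (1/3)*0.9473*1.13e+05 = 3.567e+04 Pa

3.567e+04


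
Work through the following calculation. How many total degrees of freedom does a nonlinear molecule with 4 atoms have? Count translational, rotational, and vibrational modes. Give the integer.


Step 1: Translational DOF = 3
Step 2: Rotational DOF (nonlinear) = 3
Step 3: Vibrational DOF = 3*4 - 6 = 6
Step 4: Total = 3 + 3 + 6 = 12

12


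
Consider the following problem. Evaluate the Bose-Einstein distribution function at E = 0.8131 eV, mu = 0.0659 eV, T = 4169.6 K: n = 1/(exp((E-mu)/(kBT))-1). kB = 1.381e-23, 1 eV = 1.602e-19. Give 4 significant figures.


Step 1: (E - mu) = 0.7472 eV
Step 2: x = (E-mu)*eV/(kB*T) = 0.7472*1.602e-19/(1.381e-23*4169.6) = 2.079
Step 3: exp(x) = 7.995
Step 4: n = 1/(exp(x)-1) = 0.143

0.143


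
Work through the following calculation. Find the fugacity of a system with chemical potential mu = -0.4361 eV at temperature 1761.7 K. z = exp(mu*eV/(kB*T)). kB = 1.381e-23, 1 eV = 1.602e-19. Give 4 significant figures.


Step 1: Convert mu to Joules: -0.4361*1.602e-19 = -6.986e-20 J
Step 2: kB*T = 1.381e-23*1761.7 = 2.433e-20 J
Step 3: mu/(kB*T) = -2.872
Step 4: z = exp(-2.872) = 0.05661

0.05661


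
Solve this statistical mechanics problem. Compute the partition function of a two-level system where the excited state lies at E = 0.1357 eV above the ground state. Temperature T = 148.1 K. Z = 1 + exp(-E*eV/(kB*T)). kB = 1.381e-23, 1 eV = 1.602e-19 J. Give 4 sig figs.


Step 1: Compute beta*E = E*eV/(kB*T) = 0.1357*1.602e-19/(1.381e-23*148.1) = 10.63
Step 2: exp(-beta*E) = exp(-10.63) = 2.42e-05
Step 3: Z = 1 + 2.42e-05 = 1

1


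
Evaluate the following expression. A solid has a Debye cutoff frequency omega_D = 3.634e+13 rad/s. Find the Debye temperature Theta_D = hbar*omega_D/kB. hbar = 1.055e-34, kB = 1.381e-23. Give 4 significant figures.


Step 1: hbar*omega_D = 1.055e-34 * 3.634e+13 = 3.834e-21 J
Step 2: Theta_D = 3.834e-21 / 1.381e-23
Step 3: Theta_D = 277.6 K

277.6


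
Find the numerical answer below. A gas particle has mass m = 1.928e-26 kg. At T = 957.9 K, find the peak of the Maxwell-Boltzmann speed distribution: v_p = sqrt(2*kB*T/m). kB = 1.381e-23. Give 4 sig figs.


Step 1: Numerator = 2*kB*T = 2*1.381e-23*957.9 = 2.646e-20
Step 2: Ratio = 2.646e-20 / 1.928e-26 = 1.372e+06
Step 3: v_p = sqrt(1.372e+06) = 1171 m/s

1171


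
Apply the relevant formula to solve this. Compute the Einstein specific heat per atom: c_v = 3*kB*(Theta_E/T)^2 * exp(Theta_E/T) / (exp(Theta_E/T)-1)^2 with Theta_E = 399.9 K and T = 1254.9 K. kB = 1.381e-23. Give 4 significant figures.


Step 1: x = Theta_E/T = 399.9/1254.9 = 0.3187
Step 2: x^2 = 0.1016
Step 3: exp(x) = 1.375
Step 4: c_v = 3*1.381e-23*0.1016*1.375/(1.375-1)^2 = 4.108e-23

4.108e-23


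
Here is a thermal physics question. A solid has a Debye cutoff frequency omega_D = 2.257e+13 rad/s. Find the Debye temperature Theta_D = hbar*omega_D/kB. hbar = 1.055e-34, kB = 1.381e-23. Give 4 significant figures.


Step 1: hbar*omega_D = 1.055e-34 * 2.257e+13 = 2.381e-21 J
Step 2: Theta_D = 2.381e-21 / 1.381e-23
Step 3: Theta_D = 172.4 K

172.4


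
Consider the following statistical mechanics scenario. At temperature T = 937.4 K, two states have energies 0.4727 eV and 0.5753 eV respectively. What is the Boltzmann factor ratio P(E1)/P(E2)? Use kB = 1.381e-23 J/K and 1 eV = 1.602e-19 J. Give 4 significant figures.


Step 1: Compute energy difference dE = E1 - E2 = 0.4727 - 0.5753 = -0.1026 eV
Step 2: Convert to Joules: dE_J = -0.1026 * 1.602e-19 = -1.644e-20 J
Step 3: Compute exponent = -dE_J / (kB * T) = -(-1.644e-20) / (1.381e-23 * 937.4) = 1.27
Step 4: P(E1)/P(E2) = exp(1.27) = 3.56

3.56


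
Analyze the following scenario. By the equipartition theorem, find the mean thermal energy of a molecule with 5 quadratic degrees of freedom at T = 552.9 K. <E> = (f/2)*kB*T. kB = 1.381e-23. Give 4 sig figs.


Step 1: f/2 = 5/2 = 2.5
Step 2: kB*T = 1.381e-23 * 552.9 = 7.636e-21
Step 3: <E> = 2.5 * 7.636e-21 = 1.909e-20 J

1.909e-20


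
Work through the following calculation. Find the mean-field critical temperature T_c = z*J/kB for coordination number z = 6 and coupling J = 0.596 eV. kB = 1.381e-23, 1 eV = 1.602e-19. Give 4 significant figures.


Step 1: z*J = 6*0.596 = 3.576 eV
Step 2: Convert to Joules: 3.576*1.602e-19 = 5.729e-19 J
Step 3: T_c = 5.729e-19 / 1.381e-23 = 4.148e+04 K

4.148e+04


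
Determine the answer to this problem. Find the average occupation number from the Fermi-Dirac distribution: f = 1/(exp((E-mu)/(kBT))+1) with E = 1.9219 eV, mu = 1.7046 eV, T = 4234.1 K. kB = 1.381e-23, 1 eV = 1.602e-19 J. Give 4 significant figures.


Step 1: (E - mu) = 1.9219 - 1.7046 = 0.2173 eV
Step 2: Convert: (E-mu)*eV = 3.481e-20 J
Step 3: x = (E-mu)*eV/(kB*T) = 0.5953
Step 4: f = 1/(exp(0.5953)+1) = 0.3554

0.3554


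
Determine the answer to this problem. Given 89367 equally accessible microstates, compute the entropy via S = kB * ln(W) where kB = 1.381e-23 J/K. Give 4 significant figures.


Step 1: ln(W) = ln(89367) = 11.4
Step 2: S = kB * ln(W) = 1.381e-23 * 11.4
Step 3: S = 1.574e-22 J/K

1.574e-22


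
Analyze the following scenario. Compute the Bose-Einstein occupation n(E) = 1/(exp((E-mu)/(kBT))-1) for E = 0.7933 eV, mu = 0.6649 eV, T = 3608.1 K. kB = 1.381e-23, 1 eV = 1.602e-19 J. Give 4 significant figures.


Step 1: (E - mu) = 0.1284 eV
Step 2: x = (E-mu)*eV/(kB*T) = 0.1284*1.602e-19/(1.381e-23*3608.1) = 0.4128
Step 3: exp(x) = 1.511
Step 4: n = 1/(exp(x)-1) = 1.957

1.957


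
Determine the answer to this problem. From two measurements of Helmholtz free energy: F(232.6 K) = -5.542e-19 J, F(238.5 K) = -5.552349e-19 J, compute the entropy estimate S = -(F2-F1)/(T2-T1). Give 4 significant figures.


Step 1: dF = F2 - F1 = -5.552349e-19 - (-5.542e-19) = -1.0349e-21 J
Step 2: dT = T2 - T1 = 238.5 - 232.6 = 5.9 K
Step 3: S = -dF/dT = -(-1.0349e-21)/5.9 = 1.754e-22 J/K

1.754e-22


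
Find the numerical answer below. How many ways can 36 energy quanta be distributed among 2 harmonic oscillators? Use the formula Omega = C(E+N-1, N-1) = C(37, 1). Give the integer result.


Step 1: Use binomial coefficient C(37, 1)
Step 2: Numerator = 37! / 36!
Step 3: Denominator = 1!
Step 4: Omega = 37

37


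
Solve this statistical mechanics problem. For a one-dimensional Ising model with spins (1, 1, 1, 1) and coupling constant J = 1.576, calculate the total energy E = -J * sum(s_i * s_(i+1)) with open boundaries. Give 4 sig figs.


Step 1: Nearest-neighbor products: 1, 1, 1
Step 2: Sum of products = 3
Step 3: E = -1.576 * 3 = -4.728

-4.728


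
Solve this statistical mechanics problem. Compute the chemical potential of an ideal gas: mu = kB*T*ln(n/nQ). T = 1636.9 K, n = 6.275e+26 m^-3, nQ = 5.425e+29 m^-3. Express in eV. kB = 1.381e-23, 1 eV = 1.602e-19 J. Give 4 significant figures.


Step 1: n/nQ = 6.275e+26/5.425e+29 = 0.001157
Step 2: ln(n/nQ) = -6.762
Step 3: mu = kB*T*ln(n/nQ) = 2.261e-20*-6.762 = -1.529e-19 J
Step 4: Convert to eV: -1.529e-19/1.602e-19 = -0.9542 eV

-0.9542


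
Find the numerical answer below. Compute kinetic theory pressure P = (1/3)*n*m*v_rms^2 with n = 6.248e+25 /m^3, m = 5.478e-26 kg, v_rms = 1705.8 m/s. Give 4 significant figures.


Step 1: v_rms^2 = 1705.8^2 = 2.91e+06
Step 2: n*m = 6.248e+25*5.478e-26 = 3.423
Step 3: P = (1/3)*3.423*2.91e+06 = 3.32e+06 Pa

3.32e+06


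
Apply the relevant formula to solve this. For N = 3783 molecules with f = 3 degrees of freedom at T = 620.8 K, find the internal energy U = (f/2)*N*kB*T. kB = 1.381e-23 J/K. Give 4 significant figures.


Step 1: f/2 = 3/2 = 1.5
Step 2: N*kB*T = 3783*1.381e-23*620.8 = 3.243e-17
Step 3: U = 1.5 * 3.243e-17 = 4.865e-17 J

4.865e-17


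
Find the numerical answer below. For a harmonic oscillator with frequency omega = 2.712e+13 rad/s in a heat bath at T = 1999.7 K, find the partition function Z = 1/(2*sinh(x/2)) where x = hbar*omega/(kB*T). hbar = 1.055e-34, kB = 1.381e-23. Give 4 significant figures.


Step 1: Compute x = hbar*omega/(kB*T) = 1.055e-34*2.712e+13/(1.381e-23*1999.7) = 0.1036
Step 2: x/2 = 0.0518
Step 3: sinh(x/2) = 0.05183
Step 4: Z = 1/(2*0.05183) = 9.648

9.648


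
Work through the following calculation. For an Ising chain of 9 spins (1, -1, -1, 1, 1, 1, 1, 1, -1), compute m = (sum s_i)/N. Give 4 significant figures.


Step 1: Count up spins (+1): 6, down spins (-1): 3
Step 2: Total magnetization M = 6 - 3 = 3
Step 3: m = M/N = 3/9 = 0.3333

0.3333


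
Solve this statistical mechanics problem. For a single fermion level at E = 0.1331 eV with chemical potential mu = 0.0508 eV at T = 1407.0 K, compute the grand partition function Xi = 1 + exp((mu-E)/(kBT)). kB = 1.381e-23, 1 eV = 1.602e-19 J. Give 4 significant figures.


Step 1: (mu - E) = 0.0508 - 0.1331 = -0.0823 eV
Step 2: x = (mu-E)*eV/(kB*T) = -0.0823*1.602e-19/(1.381e-23*1407.0) = -0.6785
Step 3: exp(x) = 0.5074
Step 4: Xi = 1 + 0.5074 = 1.507

1.507


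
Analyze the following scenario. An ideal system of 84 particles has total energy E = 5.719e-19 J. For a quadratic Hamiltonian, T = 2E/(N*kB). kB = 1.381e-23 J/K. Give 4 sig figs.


Step 1: Numerator = 2*E = 2*5.719e-19 = 1.144e-18 J
Step 2: Denominator = N*kB = 84*1.381e-23 = 1.16e-21
Step 3: T = 1.144e-18 / 1.16e-21 = 986 K

986


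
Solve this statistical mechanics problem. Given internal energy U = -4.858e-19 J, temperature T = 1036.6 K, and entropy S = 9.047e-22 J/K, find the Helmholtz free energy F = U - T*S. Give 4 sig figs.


Step 1: T*S = 1036.6 * 9.047e-22 = 9.378e-19 J
Step 2: F = U - T*S = -4.858e-19 - 9.378e-19
Step 3: F = -1.424e-18 J

-1.424e-18


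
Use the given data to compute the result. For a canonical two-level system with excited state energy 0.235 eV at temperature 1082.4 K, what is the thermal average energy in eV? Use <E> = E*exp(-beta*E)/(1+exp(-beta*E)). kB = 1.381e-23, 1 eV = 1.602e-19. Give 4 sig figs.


Step 1: beta*E = 0.235*1.602e-19/(1.381e-23*1082.4) = 2.519
Step 2: exp(-beta*E) = 0.08058
Step 3: <E> = 0.235*0.08058/(1+0.08058) = 0.01752 eV

0.01752


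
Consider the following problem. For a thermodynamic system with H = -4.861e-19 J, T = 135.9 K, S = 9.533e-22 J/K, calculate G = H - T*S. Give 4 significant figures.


Step 1: T*S = 135.9 * 9.533e-22 = 1.296e-19 J
Step 2: G = H - T*S = -4.861e-19 - 1.296e-19
Step 3: G = -6.157e-19 J

-6.157e-19


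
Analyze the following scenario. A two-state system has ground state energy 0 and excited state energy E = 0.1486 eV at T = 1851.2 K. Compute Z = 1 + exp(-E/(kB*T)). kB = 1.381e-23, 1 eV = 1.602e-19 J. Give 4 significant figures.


Step 1: Compute beta*E = E*eV/(kB*T) = 0.1486*1.602e-19/(1.381e-23*1851.2) = 0.9312
Step 2: exp(-beta*E) = exp(-0.9312) = 0.3941
Step 3: Z = 1 + 0.3941 = 1.394

1.394


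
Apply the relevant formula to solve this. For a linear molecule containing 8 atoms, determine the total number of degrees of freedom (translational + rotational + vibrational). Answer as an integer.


Step 1: Translational DOF = 3
Step 2: Rotational DOF (linear) = 2
Step 3: Vibrational DOF = 3*8 - 5 = 19
Step 4: Total = 3 + 2 + 19 = 24

24


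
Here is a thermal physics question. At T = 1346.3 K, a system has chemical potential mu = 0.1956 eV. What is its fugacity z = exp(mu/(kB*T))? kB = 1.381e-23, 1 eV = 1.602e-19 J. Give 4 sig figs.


Step 1: Convert mu to Joules: 0.1956*1.602e-19 = 3.134e-20 J
Step 2: kB*T = 1.381e-23*1346.3 = 1.859e-20 J
Step 3: mu/(kB*T) = 1.685
Step 4: z = exp(1.685) = 5.394

5.394


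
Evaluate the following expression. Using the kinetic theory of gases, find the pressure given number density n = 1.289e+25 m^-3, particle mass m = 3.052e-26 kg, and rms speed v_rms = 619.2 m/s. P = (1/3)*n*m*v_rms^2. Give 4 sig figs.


Step 1: v_rms^2 = 619.2^2 = 3.834e+05
Step 2: n*m = 1.289e+25*3.052e-26 = 0.3934
Step 3: P = (1/3)*0.3934*3.834e+05 = 5.028e+04 Pa

5.028e+04


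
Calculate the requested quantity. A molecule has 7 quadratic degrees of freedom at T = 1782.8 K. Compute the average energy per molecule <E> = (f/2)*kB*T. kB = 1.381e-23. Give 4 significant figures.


Step 1: f/2 = 7/2 = 3.5
Step 2: kB*T = 1.381e-23 * 1782.8 = 2.462e-20
Step 3: <E> = 3.5 * 2.462e-20 = 8.617e-20 J

8.617e-20


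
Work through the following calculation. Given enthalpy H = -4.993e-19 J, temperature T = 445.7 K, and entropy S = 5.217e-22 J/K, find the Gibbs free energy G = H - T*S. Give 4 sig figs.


Step 1: T*S = 445.7 * 5.217e-22 = 2.325e-19 J
Step 2: G = H - T*S = -4.993e-19 - 2.325e-19
Step 3: G = -7.318e-19 J

-7.318e-19


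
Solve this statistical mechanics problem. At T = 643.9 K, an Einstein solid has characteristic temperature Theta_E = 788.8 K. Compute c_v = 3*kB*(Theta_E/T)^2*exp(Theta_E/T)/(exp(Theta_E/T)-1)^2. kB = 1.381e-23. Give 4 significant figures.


Step 1: x = Theta_E/T = 788.8/643.9 = 1.225
Step 2: x^2 = 1.501
Step 3: exp(x) = 3.404
Step 4: c_v = 3*1.381e-23*1.501*3.404/(3.404-1)^2 = 3.662e-23

3.662e-23


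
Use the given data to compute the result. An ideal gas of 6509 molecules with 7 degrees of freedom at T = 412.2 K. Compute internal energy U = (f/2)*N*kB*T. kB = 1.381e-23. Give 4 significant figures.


Step 1: f/2 = 7/2 = 3.5
Step 2: N*kB*T = 6509*1.381e-23*412.2 = 3.705e-17
Step 3: U = 3.5 * 3.705e-17 = 1.297e-16 J

1.297e-16


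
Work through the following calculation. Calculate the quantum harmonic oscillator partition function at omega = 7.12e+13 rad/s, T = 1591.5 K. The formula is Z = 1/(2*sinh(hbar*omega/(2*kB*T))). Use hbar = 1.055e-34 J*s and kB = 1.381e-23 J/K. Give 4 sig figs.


Step 1: Compute x = hbar*omega/(kB*T) = 1.055e-34*7.12e+13/(1.381e-23*1591.5) = 0.3418
Step 2: x/2 = 0.1709
Step 3: sinh(x/2) = 0.1717
Step 4: Z = 1/(2*0.1717) = 2.912

2.912


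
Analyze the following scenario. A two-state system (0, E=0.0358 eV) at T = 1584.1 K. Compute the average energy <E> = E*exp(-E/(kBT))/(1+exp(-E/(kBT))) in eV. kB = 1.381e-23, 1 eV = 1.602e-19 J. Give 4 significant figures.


Step 1: beta*E = 0.0358*1.602e-19/(1.381e-23*1584.1) = 0.2622
Step 2: exp(-beta*E) = 0.7694
Step 3: <E> = 0.0358*0.7694/(1+0.7694) = 0.01557 eV

0.01557


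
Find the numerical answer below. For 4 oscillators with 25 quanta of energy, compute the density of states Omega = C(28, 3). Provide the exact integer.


Step 1: Use binomial coefficient C(28, 3)
Step 2: Numerator = 28! / 25!
Step 3: Denominator = 3!
Step 4: Omega = 3276

3276


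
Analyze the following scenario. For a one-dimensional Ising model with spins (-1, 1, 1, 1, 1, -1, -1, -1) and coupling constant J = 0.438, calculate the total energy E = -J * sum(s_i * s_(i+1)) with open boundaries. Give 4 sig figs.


Step 1: Nearest-neighbor products: -1, 1, 1, 1, -1, 1, 1
Step 2: Sum of products = 3
Step 3: E = -0.438 * 3 = -1.314

-1.314


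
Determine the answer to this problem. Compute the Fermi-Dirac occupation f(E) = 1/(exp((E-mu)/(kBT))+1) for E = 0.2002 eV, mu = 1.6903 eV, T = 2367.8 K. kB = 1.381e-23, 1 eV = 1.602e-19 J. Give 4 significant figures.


Step 1: (E - mu) = 0.2002 - 1.6903 = -1.49 eV
Step 2: Convert: (E-mu)*eV = -2.387e-19 J
Step 3: x = (E-mu)*eV/(kB*T) = -7.3
Step 4: f = 1/(exp(-7.3)+1) = 0.9993

0.9993


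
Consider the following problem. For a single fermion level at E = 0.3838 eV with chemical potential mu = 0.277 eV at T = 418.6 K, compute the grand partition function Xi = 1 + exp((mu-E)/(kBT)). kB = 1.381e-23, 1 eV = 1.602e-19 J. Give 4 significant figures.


Step 1: (mu - E) = 0.277 - 0.3838 = -0.1068 eV
Step 2: x = (mu-E)*eV/(kB*T) = -0.1068*1.602e-19/(1.381e-23*418.6) = -2.96
Step 3: exp(x) = 0.05184
Step 4: Xi = 1 + 0.05184 = 1.052

1.052


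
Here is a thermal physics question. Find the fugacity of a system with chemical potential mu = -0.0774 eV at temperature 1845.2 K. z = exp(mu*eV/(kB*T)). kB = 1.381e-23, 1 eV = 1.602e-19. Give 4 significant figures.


Step 1: Convert mu to Joules: -0.0774*1.602e-19 = -1.24e-20 J
Step 2: kB*T = 1.381e-23*1845.2 = 2.548e-20 J
Step 3: mu/(kB*T) = -0.4866
Step 4: z = exp(-0.4866) = 0.6147

0.6147


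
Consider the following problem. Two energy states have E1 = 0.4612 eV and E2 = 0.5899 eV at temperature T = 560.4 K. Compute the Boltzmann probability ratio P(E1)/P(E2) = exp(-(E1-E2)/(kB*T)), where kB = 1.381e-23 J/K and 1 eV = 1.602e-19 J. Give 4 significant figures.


Step 1: Compute energy difference dE = E1 - E2 = 0.4612 - 0.5899 = -0.1287 eV
Step 2: Convert to Joules: dE_J = -0.1287 * 1.602e-19 = -2.062e-20 J
Step 3: Compute exponent = -dE_J / (kB * T) = -(-2.062e-20) / (1.381e-23 * 560.4) = 2.664
Step 4: P(E1)/P(E2) = exp(2.664) = 14.35

14.35


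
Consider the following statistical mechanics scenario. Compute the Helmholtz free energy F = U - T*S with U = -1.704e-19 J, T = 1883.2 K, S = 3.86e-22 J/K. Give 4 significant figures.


Step 1: T*S = 1883.2 * 3.86e-22 = 7.269e-19 J
Step 2: F = U - T*S = -1.704e-19 - 7.269e-19
Step 3: F = -8.973e-19 J

-8.973e-19


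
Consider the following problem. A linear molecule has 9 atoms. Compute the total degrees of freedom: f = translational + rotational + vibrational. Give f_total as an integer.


Step 1: Translational DOF = 3
Step 2: Rotational DOF (linear) = 2
Step 3: Vibrational DOF = 3*9 - 5 = 22
Step 4: Total = 3 + 2 + 22 = 27

27


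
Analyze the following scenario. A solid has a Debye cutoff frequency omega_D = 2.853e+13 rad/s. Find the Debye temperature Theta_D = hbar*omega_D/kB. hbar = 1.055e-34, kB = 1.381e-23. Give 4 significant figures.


Step 1: hbar*omega_D = 1.055e-34 * 2.853e+13 = 3.01e-21 J
Step 2: Theta_D = 3.01e-21 / 1.381e-23
Step 3: Theta_D = 218 K

218


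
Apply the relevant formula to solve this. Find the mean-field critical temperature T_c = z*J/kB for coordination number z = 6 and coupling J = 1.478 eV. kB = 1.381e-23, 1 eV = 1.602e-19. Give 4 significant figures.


Step 1: z*J = 6*1.478 = 8.868 eV
Step 2: Convert to Joules: 8.868*1.602e-19 = 1.421e-18 J
Step 3: T_c = 1.421e-18 / 1.381e-23 = 1.029e+05 K

1.029e+05


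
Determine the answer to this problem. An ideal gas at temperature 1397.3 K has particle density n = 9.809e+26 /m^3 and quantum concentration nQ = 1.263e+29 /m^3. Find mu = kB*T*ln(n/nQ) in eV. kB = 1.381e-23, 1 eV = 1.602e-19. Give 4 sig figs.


Step 1: n/nQ = 9.809e+26/1.263e+29 = 0.007766
Step 2: ln(n/nQ) = -4.858
Step 3: mu = kB*T*ln(n/nQ) = 1.93e-20*-4.858 = -9.374e-20 J
Step 4: Convert to eV: -9.374e-20/1.602e-19 = -0.5852 eV

-0.5852


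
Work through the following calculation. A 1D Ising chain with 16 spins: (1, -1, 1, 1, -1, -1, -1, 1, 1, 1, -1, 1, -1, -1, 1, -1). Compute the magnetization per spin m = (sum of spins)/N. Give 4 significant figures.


Step 1: Count up spins (+1): 8, down spins (-1): 8
Step 2: Total magnetization M = 8 - 8 = 0
Step 3: m = M/N = 0/16 = 0

0


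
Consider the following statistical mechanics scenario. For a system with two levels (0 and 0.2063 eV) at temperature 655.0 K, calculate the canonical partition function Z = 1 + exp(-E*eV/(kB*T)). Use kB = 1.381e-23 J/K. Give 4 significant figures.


Step 1: Compute beta*E = E*eV/(kB*T) = 0.2063*1.602e-19/(1.381e-23*655.0) = 3.654
Step 2: exp(-beta*E) = exp(-3.654) = 0.0259
Step 3: Z = 1 + 0.0259 = 1.026

1.026


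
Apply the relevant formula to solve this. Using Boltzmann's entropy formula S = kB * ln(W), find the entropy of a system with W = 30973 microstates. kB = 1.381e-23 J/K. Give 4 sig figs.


Step 1: ln(W) = ln(30973) = 10.34
Step 2: S = kB * ln(W) = 1.381e-23 * 10.34
Step 3: S = 1.428e-22 J/K

1.428e-22


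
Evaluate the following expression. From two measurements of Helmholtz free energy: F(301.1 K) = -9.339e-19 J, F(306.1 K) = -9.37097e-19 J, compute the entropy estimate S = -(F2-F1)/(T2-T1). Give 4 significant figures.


Step 1: dF = F2 - F1 = -9.37097e-19 - (-9.339e-19) = -3.197e-21 J
Step 2: dT = T2 - T1 = 306.1 - 301.1 = 5 K
Step 3: S = -dF/dT = -(-3.197e-21)/5 = 6.394e-22 J/K

6.394e-22


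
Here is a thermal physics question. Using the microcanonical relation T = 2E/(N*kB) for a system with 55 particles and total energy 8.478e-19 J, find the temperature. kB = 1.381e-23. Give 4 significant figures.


Step 1: Numerator = 2*E = 2*8.478e-19 = 1.696e-18 J
Step 2: Denominator = N*kB = 55*1.381e-23 = 7.595e-22
Step 3: T = 1.696e-18 / 7.595e-22 = 2232 K

2232


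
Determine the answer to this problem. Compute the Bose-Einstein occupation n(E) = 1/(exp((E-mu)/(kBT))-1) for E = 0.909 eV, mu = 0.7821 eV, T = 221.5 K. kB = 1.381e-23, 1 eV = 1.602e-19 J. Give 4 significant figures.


Step 1: (E - mu) = 0.1269 eV
Step 2: x = (E-mu)*eV/(kB*T) = 0.1269*1.602e-19/(1.381e-23*221.5) = 6.646
Step 3: exp(x) = 769.7
Step 4: n = 1/(exp(x)-1) = 0.001301

0.001301


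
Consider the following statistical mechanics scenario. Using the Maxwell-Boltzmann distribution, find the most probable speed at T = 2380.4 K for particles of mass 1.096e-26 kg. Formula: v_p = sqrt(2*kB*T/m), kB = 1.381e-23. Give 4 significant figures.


Step 1: Numerator = 2*kB*T = 2*1.381e-23*2380.4 = 6.575e-20
Step 2: Ratio = 6.575e-20 / 1.096e-26 = 5.999e+06
Step 3: v_p = sqrt(5.999e+06) = 2449 m/s

2449


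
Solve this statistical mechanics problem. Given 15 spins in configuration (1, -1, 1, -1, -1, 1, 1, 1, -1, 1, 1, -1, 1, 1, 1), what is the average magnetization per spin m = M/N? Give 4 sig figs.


Step 1: Count up spins (+1): 10, down spins (-1): 5
Step 2: Total magnetization M = 10 - 5 = 5
Step 3: m = M/N = 5/15 = 0.3333

0.3333


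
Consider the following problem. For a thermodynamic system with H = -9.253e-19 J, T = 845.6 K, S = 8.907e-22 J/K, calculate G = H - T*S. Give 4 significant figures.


Step 1: T*S = 845.6 * 8.907e-22 = 7.532e-19 J
Step 2: G = H - T*S = -9.253e-19 - 7.532e-19
Step 3: G = -1.678e-18 J

-1.678e-18


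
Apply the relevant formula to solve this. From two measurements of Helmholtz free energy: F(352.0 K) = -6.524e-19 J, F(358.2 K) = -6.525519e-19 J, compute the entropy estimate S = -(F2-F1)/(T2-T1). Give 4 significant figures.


Step 1: dF = F2 - F1 = -6.525519e-19 - (-6.524e-19) = -1.519e-22 J
Step 2: dT = T2 - T1 = 358.2 - 352.0 = 6.2 K
Step 3: S = -dF/dT = -(-1.519e-22)/6.2 = 2.45e-23 J/K

2.45e-23


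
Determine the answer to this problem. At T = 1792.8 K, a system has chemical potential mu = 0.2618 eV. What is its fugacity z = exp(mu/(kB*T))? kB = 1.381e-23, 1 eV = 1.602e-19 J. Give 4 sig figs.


Step 1: Convert mu to Joules: 0.2618*1.602e-19 = 4.194e-20 J
Step 2: kB*T = 1.381e-23*1792.8 = 2.476e-20 J
Step 3: mu/(kB*T) = 1.694
Step 4: z = exp(1.694) = 5.441

5.441


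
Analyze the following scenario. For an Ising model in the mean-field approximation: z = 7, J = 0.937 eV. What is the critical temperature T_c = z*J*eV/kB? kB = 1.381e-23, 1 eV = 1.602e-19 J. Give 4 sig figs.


Step 1: z*J = 7*0.937 = 6.559 eV
Step 2: Convert to Joules: 6.559*1.602e-19 = 1.051e-18 J
Step 3: T_c = 1.051e-18 / 1.381e-23 = 7.609e+04 K

7.609e+04


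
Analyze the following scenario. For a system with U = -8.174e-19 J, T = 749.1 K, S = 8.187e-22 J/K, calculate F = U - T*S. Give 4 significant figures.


Step 1: T*S = 749.1 * 8.187e-22 = 6.133e-19 J
Step 2: F = U - T*S = -8.174e-19 - 6.133e-19
Step 3: F = -1.431e-18 J

-1.431e-18


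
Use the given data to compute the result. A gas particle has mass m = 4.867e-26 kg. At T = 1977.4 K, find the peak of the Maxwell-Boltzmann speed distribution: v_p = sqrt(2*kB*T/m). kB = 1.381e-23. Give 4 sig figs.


Step 1: Numerator = 2*kB*T = 2*1.381e-23*1977.4 = 5.462e-20
Step 2: Ratio = 5.462e-20 / 4.867e-26 = 1.122e+06
Step 3: v_p = sqrt(1.122e+06) = 1059 m/s

1059


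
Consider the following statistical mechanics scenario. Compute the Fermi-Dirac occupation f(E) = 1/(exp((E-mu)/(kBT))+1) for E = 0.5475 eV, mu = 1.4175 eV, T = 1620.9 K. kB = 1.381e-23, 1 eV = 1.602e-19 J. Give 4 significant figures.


Step 1: (E - mu) = 0.5475 - 1.4175 = -0.87 eV
Step 2: Convert: (E-mu)*eV = -1.394e-19 J
Step 3: x = (E-mu)*eV/(kB*T) = -6.226
Step 4: f = 1/(exp(-6.226)+1) = 0.998

0.998


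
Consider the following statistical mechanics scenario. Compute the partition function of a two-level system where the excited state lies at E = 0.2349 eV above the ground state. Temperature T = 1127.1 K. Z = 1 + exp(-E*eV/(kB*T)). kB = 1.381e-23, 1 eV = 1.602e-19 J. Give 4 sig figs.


Step 1: Compute beta*E = E*eV/(kB*T) = 0.2349*1.602e-19/(1.381e-23*1127.1) = 2.418
Step 2: exp(-beta*E) = exp(-2.418) = 0.08913
Step 3: Z = 1 + 0.08913 = 1.089

1.089


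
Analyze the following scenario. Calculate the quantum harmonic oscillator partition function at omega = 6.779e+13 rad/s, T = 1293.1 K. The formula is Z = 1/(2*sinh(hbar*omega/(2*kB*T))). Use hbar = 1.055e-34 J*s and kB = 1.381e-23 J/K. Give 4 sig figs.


Step 1: Compute x = hbar*omega/(kB*T) = 1.055e-34*6.779e+13/(1.381e-23*1293.1) = 0.4005
Step 2: x/2 = 0.2002
Step 3: sinh(x/2) = 0.2016
Step 4: Z = 1/(2*0.2016) = 2.48

2.48


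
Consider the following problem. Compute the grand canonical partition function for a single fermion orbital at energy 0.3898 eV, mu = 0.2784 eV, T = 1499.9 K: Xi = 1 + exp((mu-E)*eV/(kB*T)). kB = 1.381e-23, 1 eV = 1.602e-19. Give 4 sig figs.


Step 1: (mu - E) = 0.2784 - 0.3898 = -0.1114 eV
Step 2: x = (mu-E)*eV/(kB*T) = -0.1114*1.602e-19/(1.381e-23*1499.9) = -0.8616
Step 3: exp(x) = 0.4225
Step 4: Xi = 1 + 0.4225 = 1.422

1.422


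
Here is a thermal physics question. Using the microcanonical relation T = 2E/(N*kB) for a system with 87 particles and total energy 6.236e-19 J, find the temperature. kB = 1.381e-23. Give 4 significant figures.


Step 1: Numerator = 2*E = 2*6.236e-19 = 1.247e-18 J
Step 2: Denominator = N*kB = 87*1.381e-23 = 1.201e-21
Step 3: T = 1.247e-18 / 1.201e-21 = 1038 K

1038


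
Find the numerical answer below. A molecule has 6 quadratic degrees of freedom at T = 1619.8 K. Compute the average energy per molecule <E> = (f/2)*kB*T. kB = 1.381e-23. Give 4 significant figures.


Step 1: f/2 = 6/2 = 3
Step 2: kB*T = 1.381e-23 * 1619.8 = 2.237e-20
Step 3: <E> = 3 * 2.237e-20 = 6.711e-20 J

6.711e-20


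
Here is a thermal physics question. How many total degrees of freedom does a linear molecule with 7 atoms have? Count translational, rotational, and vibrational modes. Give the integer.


Step 1: Translational DOF = 3
Step 2: Rotational DOF (linear) = 2
Step 3: Vibrational DOF = 3*7 - 5 = 16
Step 4: Total = 3 + 2 + 16 = 21

21


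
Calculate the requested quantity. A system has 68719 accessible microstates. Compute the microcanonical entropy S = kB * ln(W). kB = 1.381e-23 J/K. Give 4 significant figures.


Step 1: ln(W) = ln(68719) = 11.14
Step 2: S = kB * ln(W) = 1.381e-23 * 11.14
Step 3: S = 1.538e-22 J/K

1.538e-22


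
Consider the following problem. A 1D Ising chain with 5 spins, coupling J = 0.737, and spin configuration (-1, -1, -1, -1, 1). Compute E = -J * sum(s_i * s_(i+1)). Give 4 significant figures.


Step 1: Nearest-neighbor products: 1, 1, 1, -1
Step 2: Sum of products = 2
Step 3: E = -0.737 * 2 = -1.474

-1.474
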